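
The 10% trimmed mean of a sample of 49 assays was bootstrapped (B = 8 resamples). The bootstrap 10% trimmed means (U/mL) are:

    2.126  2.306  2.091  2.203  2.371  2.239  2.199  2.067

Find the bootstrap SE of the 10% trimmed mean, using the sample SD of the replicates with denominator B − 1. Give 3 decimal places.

Bootstrap SE is the standard deviation of the 8 replicate 10% trimmed means.
Mean of replicates: (2.126 + 2.306 + 2.091 + 2.203 + 2.371 + 2.239 + 2.199 + 2.067) / 8 = 17.6020 / 8 = 2.2003
Sum of squared deviations: (−0.0743)² + (+0.1058)² + (−0.1092)² + (+0.0027)² + (+0.1707)² + (+0.0387)² + (−0.0013)² + (−0.1332)² = 0.0771
Variance = 0.0771 / 7 = 0.0110
SE* = √0.0110

SE* = 0.105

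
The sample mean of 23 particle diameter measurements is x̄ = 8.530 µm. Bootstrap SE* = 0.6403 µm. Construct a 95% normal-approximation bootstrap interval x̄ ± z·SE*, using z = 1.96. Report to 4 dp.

(7.2750, 9.7850)

Margin = 1.96 × 0.6403 = 1.25499
Interval: 8.530 ± 1.25499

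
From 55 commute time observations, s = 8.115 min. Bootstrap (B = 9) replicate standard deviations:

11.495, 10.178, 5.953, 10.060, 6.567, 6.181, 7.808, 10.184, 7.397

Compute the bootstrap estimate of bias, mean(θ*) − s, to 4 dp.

bias = +0.3098

mean(θ*) = (11.495 + 10.178 + 5.953 + 10.060 + 6.567 + 6.181 + 7.808 + 10.184 + 7.397) / 9 = 8.42478
bias = 8.42478 − 8.115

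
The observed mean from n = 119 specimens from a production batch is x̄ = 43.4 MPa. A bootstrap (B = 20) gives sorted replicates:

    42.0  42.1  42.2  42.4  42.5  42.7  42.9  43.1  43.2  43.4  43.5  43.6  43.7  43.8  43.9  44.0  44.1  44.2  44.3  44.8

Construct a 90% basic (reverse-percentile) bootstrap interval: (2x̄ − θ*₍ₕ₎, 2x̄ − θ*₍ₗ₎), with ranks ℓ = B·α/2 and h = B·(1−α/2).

Percentile endpoints at ranks 1 and 19: θ*₍1₎ = 42.0, θ*₍19₎ = 44.3.
Basic interval reflects these around x̄:
  lower = 2 × 43.4 − 44.3 = 42.5
  upper = 2 × 43.4 − 42.0 = 44.8

(42.5, 44.8)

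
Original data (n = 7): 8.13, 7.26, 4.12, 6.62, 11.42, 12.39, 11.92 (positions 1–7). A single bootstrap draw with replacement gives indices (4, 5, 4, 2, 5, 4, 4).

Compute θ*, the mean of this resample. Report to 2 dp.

Resample values: 6.62, 11.42, 6.62, 7.26, 11.42, 6.62, 6.62.
Mean = (6.62 + 11.42 + 6.62 + 7.26 + 11.42 + 6.62 + 6.62) / 7 = 56.580 / 7 = 8.08

θ* = 8.08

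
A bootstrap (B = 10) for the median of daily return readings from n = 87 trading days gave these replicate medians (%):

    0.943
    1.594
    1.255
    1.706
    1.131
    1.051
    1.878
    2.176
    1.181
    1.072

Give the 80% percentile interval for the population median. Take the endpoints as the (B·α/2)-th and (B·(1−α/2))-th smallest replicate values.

(0.943, 1.878)

Sorted replicates: 0.943, 1.051, 1.072, 1.131, 1.181, 1.255, 1.594, 1.706, 1.878, 2.176
α = 0.20; lower rank = 10 × 0.100 = 1; upper rank = 10 × 0.900 = 9.
The 1st smallest replicate is 0.943; the 9th is 1.878.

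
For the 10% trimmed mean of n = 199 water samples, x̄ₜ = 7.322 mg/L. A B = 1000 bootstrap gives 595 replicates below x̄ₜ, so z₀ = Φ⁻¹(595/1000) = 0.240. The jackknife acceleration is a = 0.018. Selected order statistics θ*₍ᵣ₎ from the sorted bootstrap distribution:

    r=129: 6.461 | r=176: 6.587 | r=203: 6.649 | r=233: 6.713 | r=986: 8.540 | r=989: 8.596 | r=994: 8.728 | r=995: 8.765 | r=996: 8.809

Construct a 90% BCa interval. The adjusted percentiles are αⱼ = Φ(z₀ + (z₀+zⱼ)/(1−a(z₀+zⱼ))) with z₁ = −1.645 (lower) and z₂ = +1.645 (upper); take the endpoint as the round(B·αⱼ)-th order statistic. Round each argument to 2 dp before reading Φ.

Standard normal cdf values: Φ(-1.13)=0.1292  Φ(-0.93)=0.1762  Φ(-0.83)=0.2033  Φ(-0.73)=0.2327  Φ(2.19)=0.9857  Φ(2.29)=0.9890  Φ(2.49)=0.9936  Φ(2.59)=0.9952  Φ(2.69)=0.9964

Lower: z₀ + z₁ = 0.240 + (-1.645) = -1.405; 1 − a(z₀+z₁) = 1 − (0.018)(-1.405) = 1.0253; argument = 0.240 + (-1.405)/1.0253 = -1.1303 → -1.13.
α₁ = Φ(-1.13) = 0.1292; rank = round(1000 × 0.1292) = 129; θ*₍129₎ = 6.461.
Upper: z₀ + z₂ = 1.885; 1 − a(z₀+z₂) = 0.9661; argument = 2.1912 → 2.19; α₂ = 0.9857; rank = 986; θ*₍986₎ = 8.540.

(6.461, 8.540)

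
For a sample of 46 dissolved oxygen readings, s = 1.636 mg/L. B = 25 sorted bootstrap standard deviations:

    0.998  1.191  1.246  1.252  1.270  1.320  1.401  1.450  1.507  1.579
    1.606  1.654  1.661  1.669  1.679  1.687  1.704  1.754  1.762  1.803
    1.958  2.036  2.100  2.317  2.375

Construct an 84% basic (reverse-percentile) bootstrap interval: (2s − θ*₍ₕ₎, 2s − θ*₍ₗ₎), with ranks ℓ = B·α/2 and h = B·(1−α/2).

Percentile endpoints at ranks 2 and 23: θ*₍2₎ = 1.191, θ*₍23₎ = 2.100.
Basic interval reflects these around s:
  lower = 2 × 1.636 − 2.100 = 1.172
  upper = 2 × 1.636 − 1.191 = 2.081

(1.172, 2.081)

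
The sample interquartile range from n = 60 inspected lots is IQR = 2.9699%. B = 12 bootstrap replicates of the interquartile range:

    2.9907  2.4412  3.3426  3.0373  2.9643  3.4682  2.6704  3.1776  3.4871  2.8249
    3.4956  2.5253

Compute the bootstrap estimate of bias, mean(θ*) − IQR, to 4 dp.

mean(θ*) = (2.9907 + 2.4412 + 3.3426 + 3.0373 + 2.9643 + 3.4682 + 2.6704 + 3.1776 + 3.4871 + 2.8249 + 3.4956 + 2.5253) / 12 = 3.03543
bias = 3.03543 − 2.9699

bias = +0.0655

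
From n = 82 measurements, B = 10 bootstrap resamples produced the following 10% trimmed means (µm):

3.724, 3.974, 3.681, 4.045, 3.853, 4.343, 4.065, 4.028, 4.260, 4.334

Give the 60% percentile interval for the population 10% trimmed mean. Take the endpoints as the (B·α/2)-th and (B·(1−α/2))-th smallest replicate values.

Sorted replicates: 3.681, 3.724, 3.853, 3.974, 4.028, 4.045, 4.065, 4.260, 4.334, 4.343
α = 0.40; lower rank = 10 × 0.200 = 2; upper rank = 10 × 0.800 = 8.
The 2nd smallest replicate is 3.724; the 8th is 4.260.

(3.724, 4.260)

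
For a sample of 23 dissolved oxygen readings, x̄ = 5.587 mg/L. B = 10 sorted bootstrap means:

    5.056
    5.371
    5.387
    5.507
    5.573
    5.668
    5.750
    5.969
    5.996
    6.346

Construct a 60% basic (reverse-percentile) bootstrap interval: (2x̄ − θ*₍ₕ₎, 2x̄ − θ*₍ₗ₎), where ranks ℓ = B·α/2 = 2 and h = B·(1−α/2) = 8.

Percentile endpoints at ranks 2 and 8: θ*₍2₎ = 5.371, θ*₍8₎ = 5.969.
Basic interval reflects these around x̄:
  lower = 2 × 5.587 − 5.969 = 5.205
  upper = 2 × 5.587 − 5.371 = 5.803

(5.205, 5.803)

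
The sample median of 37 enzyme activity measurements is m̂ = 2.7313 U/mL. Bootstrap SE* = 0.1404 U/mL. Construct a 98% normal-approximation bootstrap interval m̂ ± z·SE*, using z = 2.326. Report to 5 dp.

(2.40473, 3.05787)

Margin = 2.326 × 0.1404 = 0.326570
Interval: 2.7313 ± 0.326570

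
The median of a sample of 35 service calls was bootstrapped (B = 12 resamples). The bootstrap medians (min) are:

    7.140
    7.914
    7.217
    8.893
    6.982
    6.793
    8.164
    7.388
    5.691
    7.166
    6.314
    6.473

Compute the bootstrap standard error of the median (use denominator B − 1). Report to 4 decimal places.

Bootstrap SE is the standard deviation of the 12 replicate medians.
Mean of replicates: (7.140 + 7.914 + 7.217 + 8.893 + 6.982 + 6.793 + 8.164 + 7.388 + 5.691 + 7.166 + 6.314 + 6.473) / 12 = 86.13500 / 12 = 7.17792
Sum of squared deviations: (−0.03792)² + (+0.73608)² + (+0.03908)² + (+1.71508)² + (−0.19592)² + (−0.38492)² + (+0.98608)² + (+0.21008)² + (−1.48692)² + (−0.01192)² + (−0.86392)² + (−0.70492)² = 8.14366
Variance = 8.14366 / 11 = 0.74033
SE* = √0.74033

SE* = 0.8604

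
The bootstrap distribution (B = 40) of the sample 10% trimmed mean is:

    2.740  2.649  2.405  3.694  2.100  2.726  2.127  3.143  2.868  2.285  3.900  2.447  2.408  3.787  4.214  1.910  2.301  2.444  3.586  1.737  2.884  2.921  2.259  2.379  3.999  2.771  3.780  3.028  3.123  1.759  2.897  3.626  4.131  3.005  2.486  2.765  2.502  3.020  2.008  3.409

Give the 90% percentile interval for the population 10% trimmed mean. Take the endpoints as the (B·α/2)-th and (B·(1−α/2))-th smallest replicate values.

(1.759, 3.999)

Sorted replicates: 1.737, 1.759, 1.910, 2.008, 2.100, 2.127, 2.259, 2.285, 2.301, 2.379, 2.405, 2.408, 2.444, 2.447, 2.486, 2.502, 2.649, 2.726, 2.740, 2.765, 2.771, 2.868, 2.884, 2.897, 2.921, 3.005, 3.020, 3.028, 3.123, 3.143, 3.409, 3.586, 3.626, 3.694, 3.780, 3.787, 3.900, 3.999, 4.131, 4.214
α = 0.10; lower rank = 40 × 0.050 = 2; upper rank = 40 × 0.950 = 38.
The 2nd smallest replicate is 1.759; the 38th is 3.999.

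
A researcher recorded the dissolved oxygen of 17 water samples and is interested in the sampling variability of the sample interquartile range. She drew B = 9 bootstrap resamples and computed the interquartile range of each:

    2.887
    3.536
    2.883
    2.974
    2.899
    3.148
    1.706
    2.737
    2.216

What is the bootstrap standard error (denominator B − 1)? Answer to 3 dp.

Bootstrap SE is the standard deviation of the 9 replicate interquartile ranges.
Mean of replicates: (2.887 + 3.536 + 2.883 + 2.974 + 2.899 + 3.148 + 1.706 + 2.737 + 2.216) / 9 = 24.9860 / 9 = 2.7762
Sum of squared deviations: (+0.1108)² + (+0.7598)² + (+0.1068)² + (+0.1978)² + (+0.1228)² + (+0.3718)² + (−1.0702)² + (−0.0392)² + (−0.5602)² = 2.2541
Variance = 2.2541 / 8 = 0.2818
SE* = √0.2818

SE* = 0.531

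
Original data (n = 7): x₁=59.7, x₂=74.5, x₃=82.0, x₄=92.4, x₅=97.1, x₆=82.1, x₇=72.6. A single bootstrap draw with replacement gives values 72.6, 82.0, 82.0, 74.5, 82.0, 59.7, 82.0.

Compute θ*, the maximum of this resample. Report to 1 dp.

Maximum = 82.0

θ* = 82.0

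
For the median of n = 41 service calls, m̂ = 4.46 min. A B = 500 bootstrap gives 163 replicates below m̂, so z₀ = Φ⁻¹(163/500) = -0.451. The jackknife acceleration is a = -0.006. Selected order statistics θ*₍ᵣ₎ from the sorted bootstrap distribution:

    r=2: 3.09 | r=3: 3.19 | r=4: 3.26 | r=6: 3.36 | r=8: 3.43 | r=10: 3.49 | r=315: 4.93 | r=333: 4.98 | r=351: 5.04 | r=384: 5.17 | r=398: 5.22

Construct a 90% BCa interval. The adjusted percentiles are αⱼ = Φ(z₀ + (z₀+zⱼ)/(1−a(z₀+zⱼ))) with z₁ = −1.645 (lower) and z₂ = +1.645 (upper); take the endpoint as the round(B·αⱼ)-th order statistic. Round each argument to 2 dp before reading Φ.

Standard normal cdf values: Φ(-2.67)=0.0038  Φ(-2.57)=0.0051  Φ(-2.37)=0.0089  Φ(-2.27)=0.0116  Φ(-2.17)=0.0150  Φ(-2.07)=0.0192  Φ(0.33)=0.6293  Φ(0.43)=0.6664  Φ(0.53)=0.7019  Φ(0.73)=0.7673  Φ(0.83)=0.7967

(3.19, 5.17)

Lower: z₀ + z₁ = -0.451 + (-1.645) = -2.096; 1 − a(z₀+z₁) = 1 − (-0.006)(-2.096) = 0.9874; argument = -0.451 + (-2.096)/0.9874 = -2.5737 → -2.57.
α₁ = Φ(-2.57) = 0.0051; rank = round(500 × 0.0051) = 3; θ*₍3₎ = 3.19.
Upper: z₀ + z₂ = 1.194; 1 − a(z₀+z₂) = 1.0072; argument = 0.7345 → 0.73; α₂ = 0.7673; rank = 384; θ*₍384₎ = 5.17.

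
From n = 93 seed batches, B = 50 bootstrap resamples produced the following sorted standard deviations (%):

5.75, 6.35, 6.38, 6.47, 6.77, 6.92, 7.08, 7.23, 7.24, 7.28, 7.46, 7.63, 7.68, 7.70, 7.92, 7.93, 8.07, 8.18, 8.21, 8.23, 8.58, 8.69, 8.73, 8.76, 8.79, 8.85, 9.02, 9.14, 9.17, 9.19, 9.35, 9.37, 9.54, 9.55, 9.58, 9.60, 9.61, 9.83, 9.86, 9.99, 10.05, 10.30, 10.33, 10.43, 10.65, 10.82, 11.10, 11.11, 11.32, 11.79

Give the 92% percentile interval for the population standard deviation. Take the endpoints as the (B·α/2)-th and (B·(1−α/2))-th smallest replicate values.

(6.35, 11.11)

α = 0.08; lower rank = 50 × 0.040 = 2; upper rank = 50 × 0.960 = 48.
The 2nd smallest replicate is 6.35; the 48th is 11.11.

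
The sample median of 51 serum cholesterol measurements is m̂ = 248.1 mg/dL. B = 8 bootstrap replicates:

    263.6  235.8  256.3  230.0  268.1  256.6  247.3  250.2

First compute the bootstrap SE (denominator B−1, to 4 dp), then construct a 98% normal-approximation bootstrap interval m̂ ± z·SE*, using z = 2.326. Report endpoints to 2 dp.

(217.68, 278.52)

Mean of replicates = 250.9875; sum of squared deviations = 1196.9888; SE* = √(1196.9888/7) = 13.0766
Margin = 2.326 × 13.0766 = 30.416
Interval: 248.1 ± 30.416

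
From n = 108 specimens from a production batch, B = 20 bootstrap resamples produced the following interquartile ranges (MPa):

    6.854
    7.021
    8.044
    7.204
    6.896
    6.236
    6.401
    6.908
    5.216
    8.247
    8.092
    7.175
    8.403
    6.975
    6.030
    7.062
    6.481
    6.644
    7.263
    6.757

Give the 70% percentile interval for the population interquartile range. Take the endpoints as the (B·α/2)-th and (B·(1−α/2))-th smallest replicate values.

Sorted replicates: 5.216, 6.030, 6.236, 6.401, 6.481, 6.644, 6.757, 6.854, 6.896, 6.908, 6.975, 7.021, 7.062, 7.175, 7.204, 7.263, 8.044, 8.092, 8.247, 8.403
α = 0.30; lower rank = 20 × 0.150 = 3; upper rank = 20 × 0.850 = 17.
The 3rd smallest replicate is 6.236; the 17th is 8.044.

(6.236, 8.044)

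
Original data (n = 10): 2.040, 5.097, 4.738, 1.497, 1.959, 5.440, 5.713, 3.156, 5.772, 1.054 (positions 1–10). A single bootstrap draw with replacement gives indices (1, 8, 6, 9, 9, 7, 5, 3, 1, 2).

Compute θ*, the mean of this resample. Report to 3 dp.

θ* = 4.173

Resample values: 2.040, 3.156, 5.440, 5.772, 5.772, 5.713, 1.959, 4.738, 2.040, 5.097.
Mean = (2.040 + 3.156 + 5.440 + 5.772 + 5.772 + 5.713 + 1.959 + 4.738 + 2.040 + 5.097) / 10 = 41.7270 / 10 = 4.173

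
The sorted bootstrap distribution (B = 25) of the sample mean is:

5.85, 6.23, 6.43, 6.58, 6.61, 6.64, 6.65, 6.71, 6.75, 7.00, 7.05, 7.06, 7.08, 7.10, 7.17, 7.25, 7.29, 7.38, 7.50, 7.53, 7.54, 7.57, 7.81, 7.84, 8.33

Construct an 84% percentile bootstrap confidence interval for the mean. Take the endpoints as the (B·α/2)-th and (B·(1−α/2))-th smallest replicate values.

(6.23, 7.81)

α = 0.16; lower rank = 25 × 0.080 = 2; upper rank = 25 × 0.920 = 23.
The 2nd smallest replicate is 6.23; the 23rd is 7.81.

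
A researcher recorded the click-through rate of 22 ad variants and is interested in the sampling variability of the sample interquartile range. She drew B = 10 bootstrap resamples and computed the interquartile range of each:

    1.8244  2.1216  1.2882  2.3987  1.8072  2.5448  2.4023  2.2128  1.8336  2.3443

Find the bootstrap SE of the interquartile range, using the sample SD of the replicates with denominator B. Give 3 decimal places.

SE* = 0.366

Bootstrap SE is the standard deviation of the 10 replicate interquartile ranges.
Mean of replicates: (1.8244 + 2.1216 + 1.2882 + 2.3987 + 1.8072 + 2.5448 + 2.4023 + 2.2128 + 1.8336 + 2.3443) / 10 = 20.77790 / 10 = 2.07779
Sum of squared deviations: (−0.25339)² + (+0.04381)² + (−0.78959)² + (+0.32091)² + (−0.27059)² + (+0.46701)² + (+0.32451)² + (+0.13501)² + (−0.24419)² + (+0.26651)² = 1.33807
Variance = 1.33807 / 10 = 0.13381
SE* = √0.13381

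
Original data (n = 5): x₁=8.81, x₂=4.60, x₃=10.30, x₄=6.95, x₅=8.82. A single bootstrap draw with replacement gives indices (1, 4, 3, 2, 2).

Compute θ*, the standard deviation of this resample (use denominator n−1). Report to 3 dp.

Resample values: 8.81, 6.95, 10.30, 4.60, 4.60.
Mean = 7.0520; sum of squared deviations = 25.6751
s² = 25.6751 / 4 = 6.4188
s = √6.4188 = 2.534

θ* = 2.534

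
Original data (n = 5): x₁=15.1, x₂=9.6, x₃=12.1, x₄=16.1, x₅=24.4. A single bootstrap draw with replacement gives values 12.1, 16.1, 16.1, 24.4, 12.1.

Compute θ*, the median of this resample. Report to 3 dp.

Sorted: 12.1, 12.1, 16.1, 16.1, 24.4
Median = middle value = 16.100

θ* = 16.100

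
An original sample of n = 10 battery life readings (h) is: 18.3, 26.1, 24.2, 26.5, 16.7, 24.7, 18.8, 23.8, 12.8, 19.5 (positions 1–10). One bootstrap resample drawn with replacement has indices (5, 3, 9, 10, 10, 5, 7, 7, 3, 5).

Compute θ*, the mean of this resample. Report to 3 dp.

θ* = 18.790

Resample values: 16.7, 24.2, 12.8, 19.5, 19.5, 16.7, 18.8, 18.8, 24.2, 16.7.
Mean = (16.7 + 24.2 + 12.8 + 19.5 + 19.5 + 16.7 + 18.8 + 18.8 + 24.2 + 16.7) / 10 = 187.90 / 10 = 18.790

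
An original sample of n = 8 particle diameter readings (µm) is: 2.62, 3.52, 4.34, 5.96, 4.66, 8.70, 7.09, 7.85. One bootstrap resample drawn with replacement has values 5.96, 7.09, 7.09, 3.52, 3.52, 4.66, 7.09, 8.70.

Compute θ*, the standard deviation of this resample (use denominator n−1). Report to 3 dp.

Mean = 5.9537; sum of squared deviations = 24.9352
s² = 24.9352 / 7 = 3.5622
s = √3.5622 = 1.887

θ* = 1.887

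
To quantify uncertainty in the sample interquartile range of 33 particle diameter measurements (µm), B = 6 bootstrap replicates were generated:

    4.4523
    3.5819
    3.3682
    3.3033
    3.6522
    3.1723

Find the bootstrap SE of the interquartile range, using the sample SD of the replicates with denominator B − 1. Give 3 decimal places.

Bootstrap SE is the standard deviation of the 6 replicate interquartile ranges.
Mean of replicates: (4.4523 + 3.5819 + 3.3682 + 3.3033 + 3.6522 + 3.1723) / 6 = 21.53020 / 6 = 3.58837
Sum of squared deviations: (+0.86393)² + (−0.00647)² + (−0.22017)² + (−0.28507)² + (+0.06383)² + (−0.41607)² = 1.05335
Variance = 1.05335 / 5 = 0.21067
SE* = √0.21067

SE* = 0.459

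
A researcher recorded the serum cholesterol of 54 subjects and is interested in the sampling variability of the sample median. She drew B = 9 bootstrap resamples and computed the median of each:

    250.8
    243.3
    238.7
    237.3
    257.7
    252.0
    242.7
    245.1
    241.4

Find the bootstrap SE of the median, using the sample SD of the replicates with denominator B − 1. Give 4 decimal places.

SE* = 6.7294

Bootstrap SE is the standard deviation of the 9 replicate medians.
Mean of replicates: (250.8 + 243.3 + 238.7 + 237.3 + 257.7 + 252.0 + 242.7 + 245.1 + 241.4) / 9 = 2209.00000 / 9 = 245.44444
Sum of squared deviations: (+5.35556)² + (−2.14444)² + (−6.74444)² + (−8.14444)² + (+12.25556)² + (+6.55556)² + (−2.74444)² + (−0.34444)² + (−4.04444)² = 362.28222
Variance = 362.28222 / 8 = 45.28528
SE* = √45.28528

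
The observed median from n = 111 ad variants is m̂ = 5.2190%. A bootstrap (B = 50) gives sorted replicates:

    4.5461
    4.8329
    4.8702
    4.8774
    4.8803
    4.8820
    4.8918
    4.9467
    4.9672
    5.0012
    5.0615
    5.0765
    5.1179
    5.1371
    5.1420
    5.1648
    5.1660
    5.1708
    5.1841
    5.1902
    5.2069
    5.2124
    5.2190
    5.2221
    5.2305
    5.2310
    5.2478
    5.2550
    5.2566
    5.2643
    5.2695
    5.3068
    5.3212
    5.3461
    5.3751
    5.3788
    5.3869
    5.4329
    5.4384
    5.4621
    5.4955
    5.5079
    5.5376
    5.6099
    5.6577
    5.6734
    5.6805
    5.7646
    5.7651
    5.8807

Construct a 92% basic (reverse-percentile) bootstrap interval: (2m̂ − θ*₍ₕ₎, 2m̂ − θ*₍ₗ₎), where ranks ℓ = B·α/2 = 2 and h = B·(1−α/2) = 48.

(4.6734, 5.6051)

Percentile endpoints at ranks 2 and 48: θ*₍2₎ = 4.8329, θ*₍48₎ = 5.7646.
Basic interval reflects these around m̂:
  lower = 2 × 5.2190 − 5.7646 = 4.6734
  upper = 2 × 5.2190 − 4.8329 = 5.6051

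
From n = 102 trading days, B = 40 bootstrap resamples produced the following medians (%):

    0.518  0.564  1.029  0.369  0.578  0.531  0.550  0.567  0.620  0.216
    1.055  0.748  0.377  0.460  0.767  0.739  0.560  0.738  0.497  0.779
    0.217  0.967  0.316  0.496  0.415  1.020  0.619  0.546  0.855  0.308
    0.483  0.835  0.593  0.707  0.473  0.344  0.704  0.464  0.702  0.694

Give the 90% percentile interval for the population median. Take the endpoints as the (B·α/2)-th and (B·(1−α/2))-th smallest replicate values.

Sorted replicates: 0.216, 0.217, 0.308, 0.316, 0.344, 0.369, 0.377, 0.415, 0.460, 0.464, 0.473, 0.483, 0.496, 0.497, 0.518, 0.531, 0.546, 0.550, 0.560, 0.564, 0.567, 0.578, 0.593, 0.619, 0.620, 0.694, 0.702, 0.704, 0.707, 0.738, 0.739, 0.748, 0.767, 0.779, 0.835, 0.855, 0.967, 1.020, 1.029, 1.055
α = 0.10; lower rank = 40 × 0.050 = 2; upper rank = 40 × 0.950 = 38.
The 2nd smallest replicate is 0.217; the 38th is 1.020.

(0.217, 1.020)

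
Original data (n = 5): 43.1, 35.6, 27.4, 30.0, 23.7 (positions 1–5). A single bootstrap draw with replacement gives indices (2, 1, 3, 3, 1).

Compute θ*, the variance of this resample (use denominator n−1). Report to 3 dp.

Resample values: 35.6, 43.1, 27.4, 27.4, 43.1.
Mean = 35.3200; sum of squared deviations = 246.5880
s² = 246.5880 / 4 = 61.6470

θ* = 61.647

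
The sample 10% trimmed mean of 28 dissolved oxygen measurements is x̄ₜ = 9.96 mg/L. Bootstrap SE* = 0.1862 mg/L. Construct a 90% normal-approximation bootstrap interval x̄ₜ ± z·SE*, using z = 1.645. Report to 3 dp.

Margin = 1.645 × 0.1862 = 0.3063
Interval: 9.96 ± 0.3063

(9.654, 10.266)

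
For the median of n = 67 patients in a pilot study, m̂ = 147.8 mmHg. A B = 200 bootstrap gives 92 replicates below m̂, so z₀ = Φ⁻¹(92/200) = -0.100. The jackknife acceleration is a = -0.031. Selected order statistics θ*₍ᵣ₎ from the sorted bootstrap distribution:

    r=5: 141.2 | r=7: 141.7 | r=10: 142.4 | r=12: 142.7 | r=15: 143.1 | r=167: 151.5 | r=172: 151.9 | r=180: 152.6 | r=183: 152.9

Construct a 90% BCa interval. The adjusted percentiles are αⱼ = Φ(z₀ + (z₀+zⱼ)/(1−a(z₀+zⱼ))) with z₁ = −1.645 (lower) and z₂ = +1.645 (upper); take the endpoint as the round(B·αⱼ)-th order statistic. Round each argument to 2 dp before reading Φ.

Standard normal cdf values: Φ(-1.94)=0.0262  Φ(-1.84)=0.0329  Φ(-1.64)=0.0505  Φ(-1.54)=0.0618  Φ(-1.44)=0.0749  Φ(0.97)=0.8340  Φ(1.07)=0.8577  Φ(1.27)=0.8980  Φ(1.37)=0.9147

Lower: z₀ + z₁ = -0.100 + (-1.645) = -1.745; 1 − a(z₀+z₁) = 1 − (-0.031)(-1.745) = 0.9459; argument = -0.100 + (-1.745)/0.9459 = -1.9448 → -1.94.
α₁ = Φ(-1.94) = 0.0262; rank = round(200 × 0.0262) = 5; θ*₍5₎ = 141.2.
Upper: z₀ + z₂ = 1.545; 1 − a(z₀+z₂) = 1.0479; argument = 1.3744 → 1.37; α₂ = 0.9147; rank = 183; θ*₍183₎ = 152.9.

(141.2, 152.9)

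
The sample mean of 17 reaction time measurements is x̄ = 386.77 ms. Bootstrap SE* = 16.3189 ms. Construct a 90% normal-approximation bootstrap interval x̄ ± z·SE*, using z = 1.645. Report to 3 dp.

Margin = 1.645 × 16.3189 = 26.8446
Interval: 386.77 ± 26.8446

(359.925, 413.615)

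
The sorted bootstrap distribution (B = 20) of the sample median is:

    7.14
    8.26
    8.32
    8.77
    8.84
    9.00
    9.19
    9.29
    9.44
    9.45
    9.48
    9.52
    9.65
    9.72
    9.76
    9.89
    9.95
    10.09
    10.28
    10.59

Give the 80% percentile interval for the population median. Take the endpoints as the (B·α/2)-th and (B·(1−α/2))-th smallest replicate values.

α = 0.20; lower rank = 20 × 0.100 = 2; upper rank = 20 × 0.900 = 18.
The 2nd smallest replicate is 8.26; the 18th is 10.09.

(8.26, 10.09)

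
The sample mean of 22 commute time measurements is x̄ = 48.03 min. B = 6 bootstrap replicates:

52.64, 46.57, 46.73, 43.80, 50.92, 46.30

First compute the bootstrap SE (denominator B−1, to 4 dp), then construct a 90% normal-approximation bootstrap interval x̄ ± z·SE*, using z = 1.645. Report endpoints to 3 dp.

(42.621, 53.439)

Mean of replicates = 47.8267; sum of squared deviations = 54.0635; SE* = √(54.0635/5) = 3.2883
Margin = 1.645 × 3.2883 = 5.4093
Interval: 48.03 ± 5.4093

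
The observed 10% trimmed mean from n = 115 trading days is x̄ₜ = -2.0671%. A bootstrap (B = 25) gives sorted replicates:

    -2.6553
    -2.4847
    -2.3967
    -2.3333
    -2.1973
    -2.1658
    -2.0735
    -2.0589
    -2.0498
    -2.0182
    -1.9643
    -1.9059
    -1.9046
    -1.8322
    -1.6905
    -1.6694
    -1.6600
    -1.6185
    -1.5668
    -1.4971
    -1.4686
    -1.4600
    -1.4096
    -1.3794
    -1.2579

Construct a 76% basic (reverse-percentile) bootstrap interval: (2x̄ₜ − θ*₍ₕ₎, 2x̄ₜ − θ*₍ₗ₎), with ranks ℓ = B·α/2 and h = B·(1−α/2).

Percentile endpoints at ranks 3 and 22: θ*₍3₎ = -2.3967, θ*₍22₎ = -1.4600.
Basic interval reflects these around x̄ₜ:
  lower = 2 × -2.0671 − -1.4600 = -2.6742
  upper = 2 × -2.0671 − -2.3967 = -1.7375

(-2.6742, -1.7375)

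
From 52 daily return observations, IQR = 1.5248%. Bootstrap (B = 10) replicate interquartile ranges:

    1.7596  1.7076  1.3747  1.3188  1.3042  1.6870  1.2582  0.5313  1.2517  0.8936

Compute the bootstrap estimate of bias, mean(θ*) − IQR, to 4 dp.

mean(θ*) = (1.7596 + 1.7076 + 1.3747 + 1.3188 + 1.3042 + 1.6870 + 1.2582 + 0.5313 + 1.2517 + 0.8936) / 10 = 1.30867
bias = 1.30867 − 1.5248

bias = −0.2161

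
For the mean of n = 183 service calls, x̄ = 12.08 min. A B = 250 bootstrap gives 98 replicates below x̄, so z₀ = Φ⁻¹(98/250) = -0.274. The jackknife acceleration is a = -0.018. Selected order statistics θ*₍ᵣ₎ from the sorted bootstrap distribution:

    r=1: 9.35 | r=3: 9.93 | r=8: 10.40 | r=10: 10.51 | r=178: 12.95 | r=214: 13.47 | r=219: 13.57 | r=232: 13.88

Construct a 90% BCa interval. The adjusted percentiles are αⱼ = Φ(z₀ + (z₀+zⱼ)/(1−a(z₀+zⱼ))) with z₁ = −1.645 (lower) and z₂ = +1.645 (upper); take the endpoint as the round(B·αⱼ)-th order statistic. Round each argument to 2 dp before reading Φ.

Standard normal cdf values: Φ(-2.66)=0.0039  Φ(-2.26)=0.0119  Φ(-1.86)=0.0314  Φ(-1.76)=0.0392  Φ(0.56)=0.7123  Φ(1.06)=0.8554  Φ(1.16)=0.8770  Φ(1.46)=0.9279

Lower: z₀ + z₁ = -0.274 + (-1.645) = -1.919; 1 − a(z₀+z₁) = 1 − (-0.018)(-1.919) = 0.9655; argument = -0.274 + (-1.919)/0.9655 = -2.2617 → -2.26.
α₁ = Φ(-2.26) = 0.0119; rank = round(250 × 0.0119) = 3; θ*₍3₎ = 9.93.
Upper: z₀ + z₂ = 1.371; 1 − a(z₀+z₂) = 1.0247; argument = 1.0640 → 1.06; α₂ = 0.8554; rank = 214; θ*₍214₎ = 13.47.

(9.93, 13.47)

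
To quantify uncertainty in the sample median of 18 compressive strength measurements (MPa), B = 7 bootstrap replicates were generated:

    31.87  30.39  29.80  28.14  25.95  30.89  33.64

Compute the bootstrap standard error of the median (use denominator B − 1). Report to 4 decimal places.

Bootstrap SE is the standard deviation of the 7 replicate medians.
Mean of replicates: (31.87 + 30.39 + 29.80 + 28.14 + 25.95 + 30.89 + 33.64) / 7 = 210.68000 / 7 = 30.09714
Sum of squared deviations: (+1.77286)² + (+0.29286)² + (−0.29714)² + (−1.95714)² + (−4.14714)² + (+0.79286)² + (+3.54286)² = 37.52674
Variance = 37.52674 / 6 = 6.25446
SE* = √6.25446

SE* = 2.5009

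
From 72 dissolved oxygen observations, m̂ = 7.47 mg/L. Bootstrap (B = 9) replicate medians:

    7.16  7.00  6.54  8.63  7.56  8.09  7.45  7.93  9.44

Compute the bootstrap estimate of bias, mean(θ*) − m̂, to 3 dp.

bias = +0.286

mean(θ*) = (7.16 + 7.00 + 6.54 + 8.63 + 7.56 + 8.09 + 7.45 + 7.93 + 9.44) / 9 = 7.7556
bias = 7.7556 − 7.47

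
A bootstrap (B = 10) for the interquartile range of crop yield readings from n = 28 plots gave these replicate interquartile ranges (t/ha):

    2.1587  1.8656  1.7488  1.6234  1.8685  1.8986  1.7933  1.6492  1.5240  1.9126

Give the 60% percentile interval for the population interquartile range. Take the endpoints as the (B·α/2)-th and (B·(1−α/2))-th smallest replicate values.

Sorted replicates: 1.5240, 1.6234, 1.6492, 1.7488, 1.7933, 1.8656, 1.8685, 1.8986, 1.9126, 2.1587
α = 0.40; lower rank = 10 × 0.200 = 2; upper rank = 10 × 0.800 = 8.
The 2nd smallest replicate is 1.6234; the 8th is 1.8986.

(1.6234, 1.8986)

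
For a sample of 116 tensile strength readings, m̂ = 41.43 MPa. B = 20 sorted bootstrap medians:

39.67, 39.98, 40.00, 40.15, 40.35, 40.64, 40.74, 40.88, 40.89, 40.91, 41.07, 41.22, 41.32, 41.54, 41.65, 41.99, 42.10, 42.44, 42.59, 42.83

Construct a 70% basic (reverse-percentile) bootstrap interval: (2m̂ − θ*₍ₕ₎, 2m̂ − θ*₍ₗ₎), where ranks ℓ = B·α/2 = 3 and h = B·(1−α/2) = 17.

Percentile endpoints at ranks 3 and 17: θ*₍3₎ = 40.00, θ*₍17₎ = 42.10.
Basic interval reflects these around m̂:
  lower = 2 × 41.43 − 42.10 = 40.76
  upper = 2 × 41.43 − 40.00 = 42.86

(40.76, 42.86)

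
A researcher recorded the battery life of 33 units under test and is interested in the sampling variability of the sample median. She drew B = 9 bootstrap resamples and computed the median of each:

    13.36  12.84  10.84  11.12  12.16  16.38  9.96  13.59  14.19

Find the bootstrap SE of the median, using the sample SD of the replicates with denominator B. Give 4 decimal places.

SE* = 1.8488

Bootstrap SE is the standard deviation of the 9 replicate medians.
Mean of replicates: (13.36 + 12.84 + 10.84 + 11.12 + 12.16 + 16.38 + 9.96 + 13.59 + 14.19) / 9 = 114.44000 / 9 = 12.71556
Sum of squared deviations: (+0.64444)² + (+0.12444)² + (−1.87556)² + (−1.59556)² + (−0.55556)² + (+3.66444)² + (−2.75556)² + (+0.87444)² + (+1.47444)² = 30.76282
Variance = 30.76282 / 9 = 3.41809
SE* = √3.41809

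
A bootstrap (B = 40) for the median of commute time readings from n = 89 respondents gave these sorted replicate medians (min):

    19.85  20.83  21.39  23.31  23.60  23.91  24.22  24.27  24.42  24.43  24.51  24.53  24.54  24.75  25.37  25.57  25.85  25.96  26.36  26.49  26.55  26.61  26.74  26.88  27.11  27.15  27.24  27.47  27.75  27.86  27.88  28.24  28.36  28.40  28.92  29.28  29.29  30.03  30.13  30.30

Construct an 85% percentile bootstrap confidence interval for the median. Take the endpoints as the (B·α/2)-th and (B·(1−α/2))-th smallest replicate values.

α = 0.15; lower rank = 40 × 0.075 = 3; upper rank = 40 × 0.925 = 37.
The 3rd smallest replicate is 21.39; the 37th is 29.29.

(21.39, 29.29)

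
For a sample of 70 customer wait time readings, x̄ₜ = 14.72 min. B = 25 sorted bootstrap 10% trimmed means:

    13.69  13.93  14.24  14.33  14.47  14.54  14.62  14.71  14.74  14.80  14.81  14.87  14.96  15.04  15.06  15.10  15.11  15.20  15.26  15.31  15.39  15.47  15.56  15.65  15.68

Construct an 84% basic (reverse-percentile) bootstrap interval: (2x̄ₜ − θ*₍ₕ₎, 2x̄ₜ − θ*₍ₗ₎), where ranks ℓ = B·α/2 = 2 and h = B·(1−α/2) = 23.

(13.88, 15.51)

Percentile endpoints at ranks 2 and 23: θ*₍2₎ = 13.93, θ*₍23₎ = 15.56.
Basic interval reflects these around x̄ₜ:
  lower = 2 × 14.72 − 15.56 = 13.88
  upper = 2 × 14.72 − 13.93 = 15.51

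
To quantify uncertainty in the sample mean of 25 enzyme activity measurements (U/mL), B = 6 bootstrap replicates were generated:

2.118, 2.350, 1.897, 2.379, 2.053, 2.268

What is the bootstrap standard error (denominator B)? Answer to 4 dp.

Bootstrap SE is the standard deviation of the 6 replicate means.
Mean of replicates: (2.118 + 2.350 + 1.897 + 2.379 + 2.053 + 2.268) / 6 = 13.06500 / 6 = 2.17750
Sum of squared deviations: (−0.05950)² + (+0.17250)² + (−0.28050)² + (+0.20150)² + (−0.12450)² + (+0.09050)² = 0.17627
Variance = 0.17627 / 6 = 0.02938
SE* = √0.02938

SE* = 0.1714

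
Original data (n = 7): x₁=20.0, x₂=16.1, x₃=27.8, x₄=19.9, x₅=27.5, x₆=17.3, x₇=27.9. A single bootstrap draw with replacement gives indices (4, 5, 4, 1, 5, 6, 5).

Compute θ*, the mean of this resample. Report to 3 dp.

Resample values: 19.9, 27.5, 19.9, 20.0, 27.5, 17.3, 27.5.
Mean = (19.9 + 27.5 + 19.9 + 20.0 + 27.5 + 17.3 + 27.5) / 7 = 159.60 / 7 = 22.800

θ* = 22.800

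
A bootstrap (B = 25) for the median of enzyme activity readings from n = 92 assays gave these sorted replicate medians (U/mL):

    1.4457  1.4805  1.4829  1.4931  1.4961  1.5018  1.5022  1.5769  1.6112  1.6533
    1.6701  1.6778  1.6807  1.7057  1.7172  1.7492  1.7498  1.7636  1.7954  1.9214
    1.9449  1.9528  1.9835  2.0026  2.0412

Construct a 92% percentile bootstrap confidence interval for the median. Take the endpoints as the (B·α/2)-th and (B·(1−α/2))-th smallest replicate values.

(1.4457, 2.0026)

α = 0.08; lower rank = 25 × 0.040 = 1; upper rank = 25 × 0.960 = 24.
The 1st smallest replicate is 1.4457; the 24th is 2.0026.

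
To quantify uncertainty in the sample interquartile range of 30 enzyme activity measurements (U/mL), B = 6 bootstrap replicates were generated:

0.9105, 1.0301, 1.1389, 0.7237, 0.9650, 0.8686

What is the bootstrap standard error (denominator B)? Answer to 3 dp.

Bootstrap SE is the standard deviation of the 6 replicate interquartile ranges.
Mean of replicates: (0.9105 + 1.0301 + 1.1389 + 0.7237 + 0.9650 + 0.8686) / 6 = 5.63680 / 6 = 0.93947
Sum of squared deviations: (−0.02897)² + (+0.09063)² + (+0.19943)² + (−0.21577)² + (+0.02553)² + (−0.07087)² = 0.10106
Variance = 0.10106 / 6 = 0.01684
SE* = √0.01684

SE* = 0.130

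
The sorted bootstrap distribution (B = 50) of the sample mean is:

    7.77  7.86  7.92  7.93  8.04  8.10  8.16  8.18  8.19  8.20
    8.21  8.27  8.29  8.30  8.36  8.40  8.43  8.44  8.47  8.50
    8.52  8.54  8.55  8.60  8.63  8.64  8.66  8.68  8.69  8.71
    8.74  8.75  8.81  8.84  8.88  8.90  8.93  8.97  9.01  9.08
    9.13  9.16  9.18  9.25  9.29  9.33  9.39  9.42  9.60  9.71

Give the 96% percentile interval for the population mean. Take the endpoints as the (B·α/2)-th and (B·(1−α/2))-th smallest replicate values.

(7.77, 9.60)

α = 0.04; lower rank = 50 × 0.020 = 1; upper rank = 50 × 0.980 = 49.
The 1st smallest replicate is 7.77; the 49th is 9.60.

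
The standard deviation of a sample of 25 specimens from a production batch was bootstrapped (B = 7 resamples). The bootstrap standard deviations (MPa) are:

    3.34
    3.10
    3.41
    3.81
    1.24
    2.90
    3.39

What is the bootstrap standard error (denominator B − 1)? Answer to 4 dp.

Bootstrap SE is the standard deviation of the 7 replicate standard deviations.
Mean of replicates: (3.34 + 3.10 + 3.41 + 3.81 + 1.24 + 2.90 + 3.39) / 7 = 21.19000 / 7 = 3.02714
Sum of squared deviations: (+0.31286)² + (+0.07286)² + (+0.38286)² + (+0.78286)² + (−1.78714)² + (−0.12714)² + (+0.36286)² = 4.20434
Variance = 4.20434 / 6 = 0.70072
SE* = √0.70072

SE* = 0.8371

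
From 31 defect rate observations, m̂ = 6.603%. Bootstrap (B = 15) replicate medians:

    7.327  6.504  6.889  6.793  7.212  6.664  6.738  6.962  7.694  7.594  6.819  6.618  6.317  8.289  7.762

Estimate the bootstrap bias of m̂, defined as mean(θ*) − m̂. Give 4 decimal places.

mean(θ*) = (7.327 + 6.504 + 6.889 + 6.793 + 7.212 + 6.664 + 6.738 + 6.962 + 7.694 + 7.594 + 6.819 + 6.618 + 6.317 + 8.289 + 7.762) / 15 = 7.07880
bias = 7.07880 − 6.603

bias = +0.4758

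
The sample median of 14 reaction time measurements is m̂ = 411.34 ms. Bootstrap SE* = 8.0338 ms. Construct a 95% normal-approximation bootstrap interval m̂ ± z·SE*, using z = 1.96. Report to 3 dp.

(395.594, 427.086)

Margin = 1.96 × 8.0338 = 15.7462
Interval: 411.34 ± 15.7462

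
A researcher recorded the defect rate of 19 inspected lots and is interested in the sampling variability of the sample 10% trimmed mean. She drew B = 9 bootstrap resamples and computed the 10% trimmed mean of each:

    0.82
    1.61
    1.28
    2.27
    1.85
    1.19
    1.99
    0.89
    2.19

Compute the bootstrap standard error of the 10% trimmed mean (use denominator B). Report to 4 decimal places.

Bootstrap SE is the standard deviation of the 9 replicate 10% trimmed means.
Mean of replicates: (0.82 + 1.61 + 1.28 + 2.27 + 1.85 + 1.19 + 1.99 + 0.89 + 2.19) / 9 = 14.09000 / 9 = 1.56556
Sum of squared deviations: (−0.74556)² + (+0.04444)² + (−0.28556)² + (+0.70444)² + (+0.28444)² + (−0.37556)² + (+0.42444)² + (−0.67556)² + (+0.62444)² = 2.38402
Variance = 2.38402 / 9 = 0.26489
SE* = √0.26489

SE* = 0.5147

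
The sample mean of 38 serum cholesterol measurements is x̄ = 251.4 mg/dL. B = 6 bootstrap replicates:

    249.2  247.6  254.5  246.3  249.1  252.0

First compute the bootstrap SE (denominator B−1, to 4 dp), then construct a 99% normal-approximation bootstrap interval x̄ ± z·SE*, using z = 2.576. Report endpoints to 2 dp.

(243.68, 259.12)

Mean of replicates = 249.7833; sum of squared deviations = 44.8683; SE* = √(44.8683/5) = 2.9956
Margin = 2.576 × 2.9956 = 7.717
Interval: 251.4 ± 7.717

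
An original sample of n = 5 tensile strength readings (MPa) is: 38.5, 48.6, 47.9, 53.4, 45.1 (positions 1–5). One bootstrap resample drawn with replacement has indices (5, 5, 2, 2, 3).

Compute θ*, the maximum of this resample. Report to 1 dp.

θ* = 48.6

Resample values: 45.1, 45.1, 48.6, 48.6, 47.9.
Maximum = 48.6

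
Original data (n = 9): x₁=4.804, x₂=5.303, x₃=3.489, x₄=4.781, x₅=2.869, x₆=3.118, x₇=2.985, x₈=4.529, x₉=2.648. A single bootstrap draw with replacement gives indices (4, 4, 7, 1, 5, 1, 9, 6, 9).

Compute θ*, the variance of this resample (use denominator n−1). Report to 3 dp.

θ* = 1.066

Resample values: 4.781, 4.781, 2.985, 4.804, 2.869, 4.804, 2.648, 3.118, 2.648.
Mean = 3.7153; sum of squared deviations = 8.5266
s² = 8.5266 / 8 = 1.0658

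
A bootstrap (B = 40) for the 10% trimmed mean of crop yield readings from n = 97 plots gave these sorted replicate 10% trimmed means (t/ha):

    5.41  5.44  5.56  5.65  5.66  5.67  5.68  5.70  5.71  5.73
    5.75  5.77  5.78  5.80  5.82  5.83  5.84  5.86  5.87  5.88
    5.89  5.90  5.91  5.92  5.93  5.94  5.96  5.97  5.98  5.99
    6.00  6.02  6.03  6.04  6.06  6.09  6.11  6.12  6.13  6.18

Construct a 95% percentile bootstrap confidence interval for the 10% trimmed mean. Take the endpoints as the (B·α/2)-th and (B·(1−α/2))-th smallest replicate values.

(5.41, 6.13)

α = 0.05; lower rank = 40 × 0.025 = 1; upper rank = 40 × 0.975 = 39.
The 1st smallest replicate is 5.41; the 39th is 6.13.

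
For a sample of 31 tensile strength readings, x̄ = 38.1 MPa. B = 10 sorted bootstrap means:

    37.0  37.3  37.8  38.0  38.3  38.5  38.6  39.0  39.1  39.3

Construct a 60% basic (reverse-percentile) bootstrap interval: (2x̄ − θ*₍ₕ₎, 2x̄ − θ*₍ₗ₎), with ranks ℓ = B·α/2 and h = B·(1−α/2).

(37.2, 38.9)

Percentile endpoints at ranks 2 and 8: θ*₍2₎ = 37.3, θ*₍8₎ = 39.0.
Basic interval reflects these around x̄:
  lower = 2 × 38.1 − 39.0 = 37.2
  upper = 2 × 38.1 − 37.3 = 38.9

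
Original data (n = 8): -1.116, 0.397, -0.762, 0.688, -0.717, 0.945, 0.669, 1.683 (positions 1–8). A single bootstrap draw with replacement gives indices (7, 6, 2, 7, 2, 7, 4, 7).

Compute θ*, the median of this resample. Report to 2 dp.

θ* = 0.67

Resample values: 0.669, 0.945, 0.397, 0.669, 0.397, 0.669, 0.688, 0.669.
Sorted: 0.397, 0.397, 0.669, 0.669, 0.669, 0.669, 0.688, 0.945
Median = average of the two middle values = 0.67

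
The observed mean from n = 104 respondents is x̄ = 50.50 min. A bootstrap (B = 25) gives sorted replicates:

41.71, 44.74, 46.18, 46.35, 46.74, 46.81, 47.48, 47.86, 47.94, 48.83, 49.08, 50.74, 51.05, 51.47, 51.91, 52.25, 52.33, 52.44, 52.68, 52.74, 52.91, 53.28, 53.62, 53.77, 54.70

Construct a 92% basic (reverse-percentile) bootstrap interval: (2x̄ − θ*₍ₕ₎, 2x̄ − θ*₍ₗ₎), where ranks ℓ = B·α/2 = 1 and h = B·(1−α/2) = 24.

Percentile endpoints at ranks 1 and 24: θ*₍1₎ = 41.71, θ*₍24₎ = 53.77.
Basic interval reflects these around x̄:
  lower = 2 × 50.50 − 53.77 = 47.23
  upper = 2 × 50.50 − 41.71 = 59.29

(47.23, 59.29)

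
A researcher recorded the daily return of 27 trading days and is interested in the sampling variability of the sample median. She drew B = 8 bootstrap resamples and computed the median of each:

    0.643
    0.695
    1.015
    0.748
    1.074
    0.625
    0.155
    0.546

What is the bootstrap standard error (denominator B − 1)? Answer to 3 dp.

SE* = 0.285

Bootstrap SE is the standard deviation of the 8 replicate medians.
Mean of replicates: (0.643 + 0.695 + 1.015 + 0.748 + 1.074 + 0.625 + 0.155 + 0.546) / 8 = 5.5010 / 8 = 0.6876
Sum of squared deviations: (−0.0446)² + (+0.0074)² + (+0.3274)² + (+0.0604)² + (+0.3864)² + (−0.0626)² + (−0.5326)² + (−0.1416)² = 0.5698
Variance = 0.5698 / 7 = 0.0814
SE* = √0.0814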